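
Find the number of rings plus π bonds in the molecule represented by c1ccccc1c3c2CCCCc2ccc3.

9

Molecular formula from the SMILES: C16H16.
DoU = (2C + 2 + N − H − X)/2 = (2·16 + 2 + 0 − 16 − 0)/2 = 18/2 = 9.
(Structurally: 3 ring(s) + 6 π bond(s) = 9.)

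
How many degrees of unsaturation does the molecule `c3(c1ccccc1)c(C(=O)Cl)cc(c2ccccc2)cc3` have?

Molecular formula from the SMILES: C19H13ClO.
DoU = (2C + 2 + N − H − X)/2 = (2·19 + 2 + 0 − 13 − 1)/2 = 26/2 = 13.
(Structurally: 3 ring(s) + 10 π bond(s) = 13.)

13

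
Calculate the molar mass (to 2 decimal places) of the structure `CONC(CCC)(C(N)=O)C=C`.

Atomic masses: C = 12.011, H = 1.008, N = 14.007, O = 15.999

Molecular formula: C8H16N2O2.
M = 8×12.011 + 16×1.008 + 2×14.007 + 2×15.999 = 172.23 g/mol.

172.23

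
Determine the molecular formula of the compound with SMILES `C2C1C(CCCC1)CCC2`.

Heavy atoms from the SMILES: 10 C.
Implicit hydrogens by atom environment:
  8 × C: 2 H each → 16
  2 × C: 1 H each → 2
  Total hydrogens = 18.
Molecular formula: C10H18

C10H18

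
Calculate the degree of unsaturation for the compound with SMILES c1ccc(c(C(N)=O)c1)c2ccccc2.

9

Molecular formula from the SMILES: C13H11NO.
DoU = (2C + 2 + N − H − X)/2 = (2·13 + 2 + 1 − 11 − 0)/2 = 18/2 = 9.
(Structurally: 2 ring(s) + 7 π bond(s) = 9.)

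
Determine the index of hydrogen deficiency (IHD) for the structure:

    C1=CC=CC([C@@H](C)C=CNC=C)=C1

6

Molecular formula from the SMILES: C12H15N.
DoU = (2C + 2 + N − H − X)/2 = (2·12 + 2 + 1 − 15 − 0)/2 = 12/2 = 6.
(Structurally: 1 ring(s) + 5 π bond(s) = 6.)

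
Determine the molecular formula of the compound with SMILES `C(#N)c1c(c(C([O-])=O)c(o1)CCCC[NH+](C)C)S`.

Heavy atoms from the SMILES: 12 C, 2 N, 3 O, 1 S.
Implicit hydrogens by atom environment:
  4 × C: 2 H each → 8
  4 × C (aromatic): no H
  2 × C: 3 H each → 6
  2 × C: no H
  1 × N (charge +1): 1 H
  1 × N: no H
  1 × O (aromatic): no H
  1 × O: no H
  1 × O (charge -1): no H
  1 × S: 1 H
  Total hydrogens = 16.
Molecular formula: C12H16N2O3S

C12H16N2O3S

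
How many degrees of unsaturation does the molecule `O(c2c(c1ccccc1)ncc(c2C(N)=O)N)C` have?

9

Molecular formula from the SMILES: C13H13N3O2.
DoU = (2C + 2 + N − H − X)/2 = (2·13 + 2 + 3 − 13 − 0)/2 = 18/2 = 9.
(Structurally: 2 ring(s) + 7 π bond(s) = 9.)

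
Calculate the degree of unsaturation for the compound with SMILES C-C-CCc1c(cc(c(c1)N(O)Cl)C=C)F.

5

Molecular formula from the SMILES: C12H15ClFNO.
DoU = (2C + 2 + N − H − X)/2 = (2·12 + 2 + 1 − 15 − 2)/2 = 10/2 = 5.
(Structurally: 1 ring(s) + 4 π bond(s) = 5.)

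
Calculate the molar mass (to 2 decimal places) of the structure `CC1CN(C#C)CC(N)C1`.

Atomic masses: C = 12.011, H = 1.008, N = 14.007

Molecular formula: C8H14N2.
M = 8×12.011 + 14×1.008 + 2×14.007 = 138.21 g/mol.

138.21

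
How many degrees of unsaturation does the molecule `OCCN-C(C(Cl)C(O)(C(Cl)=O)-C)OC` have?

1

Molecular formula from the SMILES: C8H15Cl2NO4.
DoU = (2C + 2 + N − H − X)/2 = (2·8 + 2 + 1 − 15 − 2)/2 = 2/2 = 1.
(Structurally: 0 ring(s) + 1 π bond(s) = 1.)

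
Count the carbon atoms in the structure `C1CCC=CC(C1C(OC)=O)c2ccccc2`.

The symbol for carbon appears 15 times in the SMILES. Lowercase c denotes aromatic carbon and counts toward C.

15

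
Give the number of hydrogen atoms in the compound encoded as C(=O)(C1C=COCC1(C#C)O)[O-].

Hydrogens are implicit in SMILES; fill each atom to its normal valence:
  4 × C: 1 H each → 4
  3 × C: no H
  2 × O: no H
  1 × C: 2 H
  1 × O: 1 H
  1 × O (charge -1): no H
  Total hydrogens = 7.

7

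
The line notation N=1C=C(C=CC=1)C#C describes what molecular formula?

C7H5N

Heavy atoms from the SMILES: 7 C, 1 N.
Implicit hydrogens by atom environment:
  4 × C (aromatic): 1 H each → 4
  1 × C: 1 H
  1 × C (aromatic): no H
  1 × C: no H
  1 × N (aromatic): no H
  Total hydrogens = 5.
Molecular formula: C7H5N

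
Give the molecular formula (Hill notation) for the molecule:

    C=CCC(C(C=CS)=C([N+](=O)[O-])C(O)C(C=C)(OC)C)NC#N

C15H21N3O4S

Heavy atoms from the SMILES: 15 C, 3 N, 4 O, 1 S.
Implicit hydrogens by atom environment:
  6 × C: 1 H each → 6
  4 × C: no H
  3 × C: 2 H each → 6
  2 × C: 3 H each → 6
  2 × O: no H
  1 × N: 1 H
  1 × N: no H
  1 × N (charge +1): no H
  1 × O: 1 H
  1 × O (charge -1): no H
  1 × S: 1 H
  Total hydrogens = 21.
Molecular formula: C15H21N3O4S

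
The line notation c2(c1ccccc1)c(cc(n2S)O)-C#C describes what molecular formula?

Heavy atoms from the SMILES: 12 C, 1 N, 1 O, 1 S.
Implicit hydrogens by atom environment:
  6 × C (aromatic): 1 H each → 6
  4 × C (aromatic): no H
  1 × C: 1 H
  1 × C: no H
  1 × N (aromatic): no H
  1 × O: 1 H
  1 × S: 1 H
  Total hydrogens = 9.
Molecular formula: C12H9NOS

C12H9NOS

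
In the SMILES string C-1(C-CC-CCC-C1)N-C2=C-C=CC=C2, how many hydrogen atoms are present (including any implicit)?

21

Hydrogens are implicit in SMILES; fill each atom to its normal valence:
  7 × C: 2 H each → 14
  5 × C (aromatic): 1 H each → 5
  1 × C: 1 H
  1 × C (aromatic): no H
  1 × N: 1 H
  Total hydrogens = 21.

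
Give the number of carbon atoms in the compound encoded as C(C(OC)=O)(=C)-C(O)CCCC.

9

The symbol for carbon appears 9 times in the SMILES.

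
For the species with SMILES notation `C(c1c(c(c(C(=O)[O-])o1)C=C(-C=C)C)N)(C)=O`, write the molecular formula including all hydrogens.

Heavy atoms from the SMILES: 12 C, 1 N, 4 O.
Implicit hydrogens by atom environment:
  4 × C (aromatic): no H
  3 × C: no H
  2 × C: 3 H each → 6
  2 × C: 1 H each → 2
  2 × O: no H
  1 × C: 2 H
  1 × N: 2 H
  1 × O (aromatic): no H
  1 × O (charge -1): no H
  Total hydrogens = 12.
Net charge -1.
Molecular formula: C12H12NO4-

C12H12NO4-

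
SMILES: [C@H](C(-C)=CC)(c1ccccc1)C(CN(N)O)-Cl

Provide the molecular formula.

C13H19ClN2O

Heavy atoms from the SMILES: 13 C, 1 Cl, 2 N, 1 O.
Implicit hydrogens by atom environment:
  5 × C (aromatic): 1 H each → 5
  3 × C: 1 H each → 3
  2 × C: 3 H each → 6
  1 × C: 2 H
  1 × C: no H
  1 × C (aromatic): no H
  1 × Cl: no H
  1 × N: 2 H
  1 × N: no H
  1 × O: 1 H
  Total hydrogens = 19.
Molecular formula: C13H19ClN2O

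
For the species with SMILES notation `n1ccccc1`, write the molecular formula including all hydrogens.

Heavy atoms from the SMILES: 5 C, 1 N.
Implicit hydrogens by atom environment:
  5 × C (aromatic): 1 H each → 5
  1 × N (aromatic): no H
  Total hydrogens = 5.
Molecular formula: C5H5N

C5H5N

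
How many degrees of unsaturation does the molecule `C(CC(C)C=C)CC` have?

1

Molecular formula from the SMILES: C8H16.
DoU = (2C + 2 + N − H − X)/2 = (2·8 + 2 + 0 − 16 − 0)/2 = 2/2 = 1.
(Structurally: 0 ring(s) + 1 π bond(s) = 1.)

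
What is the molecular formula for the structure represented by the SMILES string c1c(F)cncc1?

Heavy atoms from the SMILES: 5 C, 1 F, 1 N.
Implicit hydrogens by atom environment:
  4 × C (aromatic): 1 H each → 4
  1 × C (aromatic): no H
  1 × F: no H
  1 × N (aromatic): no H
  Total hydrogens = 4.
Molecular formula: C5H4FN

C5H4FN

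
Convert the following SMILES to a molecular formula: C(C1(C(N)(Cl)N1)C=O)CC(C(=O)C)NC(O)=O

Heavy atoms from the SMILES: 9 C, 1 Cl, 3 N, 4 O.
Implicit hydrogens by atom environment:
  4 × C: no H
  3 × O: no H
  2 × C: 2 H each → 4
  2 × C: 1 H each → 2
  2 × N: 1 H each → 2
  1 × C: 3 H
  1 × Cl: no H
  1 × N: 2 H
  1 × O: 1 H
  Total hydrogens = 14.
Molecular formula: C9H14ClN3O4

C9H14ClN3O4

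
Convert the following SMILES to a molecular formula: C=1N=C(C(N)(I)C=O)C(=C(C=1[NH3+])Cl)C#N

C8H7ClIN4O+

Heavy atoms from the SMILES: 8 C, 1 Cl, 1 I, 4 N, 1 O.
Implicit hydrogens by atom environment:
  4 × C (aromatic): no H
  2 × C: no H
  1 × C (aromatic): 1 H
  1 × C: 1 H
  1 × Cl: no H
  1 × I: no H
  1 × N (charge +1): 3 H
  1 × N: 2 H
  1 × N (aromatic): no H
  1 × N: no H
  1 × O: no H
  Total hydrogens = 7.
Net charge +1.
Molecular formula: C8H7ClIN4O+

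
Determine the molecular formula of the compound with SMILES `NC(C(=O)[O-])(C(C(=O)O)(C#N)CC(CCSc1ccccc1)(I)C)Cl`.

Heavy atoms from the SMILES: 16 C, 1 Cl, 1 I, 2 N, 4 O, 1 S.
Implicit hydrogens by atom environment:
  6 × C: no H
  5 × C (aromatic): 1 H each → 5
  3 × C: 2 H each → 6
  2 × O: no H
  1 × C: 3 H
  1 × C (aromatic): no H
  1 × Cl: no H
  1 × I: no H
  1 × N: 2 H
  1 × N: no H
  1 × O: 1 H
  1 × O (charge -1): no H
  1 × S: no H
  Total hydrogens = 17.
Net charge -1.
Molecular formula: C16H17ClIN2O4S-

C16H17ClIN2O4S-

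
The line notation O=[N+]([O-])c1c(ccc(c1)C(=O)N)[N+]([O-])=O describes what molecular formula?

C7H5N3O5

Heavy atoms from the SMILES: 7 C, 3 N, 5 O.
Implicit hydrogens by atom environment:
  3 × C (aromatic): 1 H each → 3
  3 × C (aromatic): no H
  3 × O: no H
  2 × N (charge +1): no H
  2 × O (charge -1): no H
  1 × C: no H
  1 × N: 2 H
  Total hydrogens = 5.
Molecular formula: C7H5N3O5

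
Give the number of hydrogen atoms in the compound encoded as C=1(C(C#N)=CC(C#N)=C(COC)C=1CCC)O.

Hydrogens are implicit in SMILES; fill each atom to its normal valence:
  5 × C (aromatic): no H
  3 × C: 2 H each → 6
  2 × C: 3 H each → 6
  2 × C: no H
  2 × N: no H
  1 × C (aromatic): 1 H
  1 × O: 1 H
  1 × O: no H
  Total hydrogens = 14.

14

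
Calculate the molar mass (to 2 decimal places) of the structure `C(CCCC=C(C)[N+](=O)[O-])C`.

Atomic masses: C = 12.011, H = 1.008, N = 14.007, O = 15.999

157.21

Molecular formula: C8H15NO2.
M = 8×12.011 + 15×1.008 + 1×14.007 + 2×15.999 = 157.21 g/mol.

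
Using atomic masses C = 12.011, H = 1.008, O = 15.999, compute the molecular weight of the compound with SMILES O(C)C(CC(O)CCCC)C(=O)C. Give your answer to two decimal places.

Molecular formula: C10H20O3.
M = 10×12.011 + 20×1.008 + 3×15.999 = 188.27 g/mol.

188.27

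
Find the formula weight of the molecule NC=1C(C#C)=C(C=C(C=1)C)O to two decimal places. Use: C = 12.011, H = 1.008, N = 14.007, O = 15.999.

Molecular formula: C9H9NO.
M = 9×12.011 + 9×1.008 + 1×14.007 + 1×15.999 = 147.18 g/mol.

147.18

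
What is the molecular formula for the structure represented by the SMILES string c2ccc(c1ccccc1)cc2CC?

C14H14

Heavy atoms from the SMILES: 14 C.
Implicit hydrogens by atom environment:
  9 × C (aromatic): 1 H each → 9
  3 × C (aromatic): no H
  1 × C: 3 H
  1 × C: 2 H
  Total hydrogens = 14.
Molecular formula: C14H14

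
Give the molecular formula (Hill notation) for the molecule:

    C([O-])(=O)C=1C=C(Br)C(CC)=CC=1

C9H8BrO2-

Heavy atoms from the SMILES: 1 Br, 9 C, 2 O.
Implicit hydrogens by atom environment:
  3 × C (aromatic): 1 H each → 3
  3 × C (aromatic): no H
  1 × Br: no H
  1 × C: 3 H
  1 × C: 2 H
  1 × C: no H
  1 × O: no H
  1 × O (charge -1): no H
  Total hydrogens = 8.
Net charge -1.
Molecular formula: C9H8BrO2-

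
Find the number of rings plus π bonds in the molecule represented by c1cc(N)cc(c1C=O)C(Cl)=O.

6

Molecular formula from the SMILES: C8H6ClNO2.
DoU = (2C + 2 + N − H − X)/2 = (2·8 + 2 + 1 − 6 − 1)/2 = 12/2 = 6.
(Structurally: 1 ring(s) + 5 π bond(s) = 6.)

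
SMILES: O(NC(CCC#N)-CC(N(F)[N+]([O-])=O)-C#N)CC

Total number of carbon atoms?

9

The symbol for carbon appears 9 times in the SMILES.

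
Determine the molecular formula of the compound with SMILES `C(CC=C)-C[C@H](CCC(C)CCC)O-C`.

Heavy atoms from the SMILES: 14 C, 1 O.
Implicit hydrogens by atom environment:
  8 × C: 2 H each → 16
  3 × C: 3 H each → 9
  3 × C: 1 H each → 3
  1 × O: no H
  Total hydrogens = 28.
Molecular formula: C14H28O

C14H28O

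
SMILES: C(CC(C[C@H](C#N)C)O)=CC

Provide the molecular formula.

C9H15NO

Heavy atoms from the SMILES: 9 C, 1 N, 1 O.
Implicit hydrogens by atom environment:
  4 × C: 1 H each → 4
  2 × C: 3 H each → 6
  2 × C: 2 H each → 4
  1 × C: no H
  1 × N: no H
  1 × O: 1 H
  Total hydrogens = 15.
Molecular formula: C9H15NO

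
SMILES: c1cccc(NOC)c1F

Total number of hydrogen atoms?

8

Hydrogens are implicit in SMILES; fill each atom to its normal valence:
  4 × C (aromatic): 1 H each → 4
  2 × C (aromatic): no H
  1 × C: 3 H
  1 × F: no H
  1 × N: 1 H
  1 × O: no H
  Total hydrogens = 8.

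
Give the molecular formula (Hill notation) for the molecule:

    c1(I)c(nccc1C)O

C6H6INO

Heavy atoms from the SMILES: 6 C, 1 I, 1 N, 1 O.
Implicit hydrogens by atom environment:
  3 × C (aromatic): no H
  2 × C (aromatic): 1 H each → 2
  1 × C: 3 H
  1 × I: no H
  1 × N (aromatic): no H
  1 × O: 1 H
  Total hydrogens = 6.
Molecular formula: C6H6INO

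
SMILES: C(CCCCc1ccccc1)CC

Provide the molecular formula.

Heavy atoms from the SMILES: 13 C.
Implicit hydrogens by atom environment:
  6 × C: 2 H each → 12
  5 × C (aromatic): 1 H each → 5
  1 × C: 3 H
  1 × C (aromatic): no H
  Total hydrogens = 20.
Molecular formula: C13H20

C13H20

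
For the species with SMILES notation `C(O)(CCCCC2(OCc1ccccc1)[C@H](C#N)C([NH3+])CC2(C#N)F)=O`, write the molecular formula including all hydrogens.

Heavy atoms from the SMILES: 19 C, 1 F, 3 N, 3 O.
Implicit hydrogens by atom environment:
  6 × C: 2 H each → 12
  5 × C (aromatic): 1 H each → 5
  5 × C: no H
  2 × C: 1 H each → 2
  2 × N: no H
  2 × O: no H
  1 × C (aromatic): no H
  1 × F: no H
  1 × N (charge +1): 3 H
  1 × O: 1 H
  Total hydrogens = 23.
Net charge +1.
Molecular formula: C19H23FN3O3+

C19H23FN3O3+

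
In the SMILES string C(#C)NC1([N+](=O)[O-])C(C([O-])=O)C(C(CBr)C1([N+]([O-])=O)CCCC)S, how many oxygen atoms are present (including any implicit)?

The symbol for oxygen appears 6 times in the SMILES.

6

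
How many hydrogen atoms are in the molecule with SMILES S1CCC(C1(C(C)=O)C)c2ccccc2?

16

Hydrogens are implicit in SMILES; fill each atom to its normal valence:
  5 × C (aromatic): 1 H each → 5
  2 × C: 3 H each → 6
  2 × C: 2 H each → 4
  2 × C: no H
  1 × C: 1 H
  1 × C (aromatic): no H
  1 × O: no H
  1 × S: no H
  Total hydrogens = 16.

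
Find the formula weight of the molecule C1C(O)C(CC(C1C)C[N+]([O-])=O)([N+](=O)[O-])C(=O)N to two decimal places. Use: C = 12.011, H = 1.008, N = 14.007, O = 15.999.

261.23

Molecular formula: C9H15N3O6.
M = 9×12.011 + 15×1.008 + 3×14.007 + 6×15.999 = 261.23 g/mol.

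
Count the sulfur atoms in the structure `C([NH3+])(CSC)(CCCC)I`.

The symbol for sulfur appears 1 time in the SMILES.

1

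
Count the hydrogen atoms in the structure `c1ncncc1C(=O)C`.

6

Hydrogens are implicit in SMILES; fill each atom to its normal valence:
  3 × C (aromatic): 1 H each → 3
  2 × N (aromatic): no H
  1 × C: 3 H
  1 × C (aromatic): no H
  1 × C: no H
  1 × O: no H
  Total hydrogens = 6.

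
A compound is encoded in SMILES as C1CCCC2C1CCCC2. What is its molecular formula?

Heavy atoms from the SMILES: 10 C.
Implicit hydrogens by atom environment:
  8 × C: 2 H each → 16
  2 × C: 1 H each → 2
  Total hydrogens = 18.
Molecular formula: C10H18

C10H18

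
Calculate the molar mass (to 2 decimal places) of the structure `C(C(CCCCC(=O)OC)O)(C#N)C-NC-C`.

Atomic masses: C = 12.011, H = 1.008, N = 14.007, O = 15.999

242.32

Molecular formula: C12H22N2O3.
M = 12×12.011 + 22×1.008 + 2×14.007 + 3×15.999 = 242.32 g/mol.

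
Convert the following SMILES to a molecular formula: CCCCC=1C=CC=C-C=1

Heavy atoms from the SMILES: 10 C.
Implicit hydrogens by atom environment:
  5 × C (aromatic): 1 H each → 5
  3 × C: 2 H each → 6
  1 × C: 3 H
  1 × C (aromatic): no H
  Total hydrogens = 14.
Molecular formula: C10H14

C10H14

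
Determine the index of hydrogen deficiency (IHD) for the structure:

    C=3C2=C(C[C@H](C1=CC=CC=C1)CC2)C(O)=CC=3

Molecular formula from the SMILES: C16H16O.
DoU = (2C + 2 + N − H − X)/2 = (2·16 + 2 + 0 − 16 − 0)/2 = 18/2 = 9.
(Structurally: 3 ring(s) + 6 π bond(s) = 9.)

9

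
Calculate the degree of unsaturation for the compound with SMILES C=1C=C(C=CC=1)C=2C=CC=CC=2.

Molecular formula from the SMILES: C12H10.
DoU = (2C + 2 + N − H − X)/2 = (2·12 + 2 + 0 − 10 − 0)/2 = 16/2 = 8.
(Structurally: 2 ring(s) + 6 π bond(s) = 8.)

8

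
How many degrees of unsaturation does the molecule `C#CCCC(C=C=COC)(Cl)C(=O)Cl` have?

5

Molecular formula from the SMILES: C10H10Cl2O2.
DoU = (2C + 2 + N − H − X)/2 = (2·10 + 2 + 0 − 10 − 2)/2 = 10/2 = 5.
(Structurally: 0 ring(s) + 5 π bond(s) = 5.)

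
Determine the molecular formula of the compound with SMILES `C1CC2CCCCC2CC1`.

C10H18

Heavy atoms from the SMILES: 10 C.
Implicit hydrogens by atom environment:
  8 × C: 2 H each → 16
  2 × C: 1 H each → 2
  Total hydrogens = 18.
Molecular formula: C10H18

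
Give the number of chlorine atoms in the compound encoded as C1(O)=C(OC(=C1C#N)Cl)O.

1

The symbol for chlorine appears 1 time in the SMILES.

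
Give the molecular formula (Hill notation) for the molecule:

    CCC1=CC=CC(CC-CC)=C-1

C12H18

Heavy atoms from the SMILES: 12 C.
Implicit hydrogens by atom environment:
  4 × C: 2 H each → 8
  4 × C (aromatic): 1 H each → 4
  2 × C: 3 H each → 6
  2 × C (aromatic): no H
  Total hydrogens = 18.
Molecular formula: C12H18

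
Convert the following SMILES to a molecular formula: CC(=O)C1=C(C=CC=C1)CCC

Heavy atoms from the SMILES: 11 C, 1 O.
Implicit hydrogens by atom environment:
  4 × C (aromatic): 1 H each → 4
  2 × C: 3 H each → 6
  2 × C: 2 H each → 4
  2 × C (aromatic): no H
  1 × C: no H
  1 × O: no H
  Total hydrogens = 14.
Molecular formula: C11H14O

C11H14O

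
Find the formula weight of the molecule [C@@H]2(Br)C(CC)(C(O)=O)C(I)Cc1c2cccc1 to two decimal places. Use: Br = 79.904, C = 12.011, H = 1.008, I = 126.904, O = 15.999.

Molecular formula: C13H14BrIO2.
M = 1×79.904 + 13×12.011 + 14×1.008 + 1×126.904 + 2×15.999 = 409.06 g/mol.

409.06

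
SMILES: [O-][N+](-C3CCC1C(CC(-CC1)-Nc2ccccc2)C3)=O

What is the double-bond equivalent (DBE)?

Molecular formula from the SMILES: C16H22N2O2.
DoU = (2C + 2 + N − H − X)/2 = (2·16 + 2 + 2 − 22 − 0)/2 = 14/2 = 7.
(Structurally: 3 ring(s) + 4 π bond(s) = 7.)

7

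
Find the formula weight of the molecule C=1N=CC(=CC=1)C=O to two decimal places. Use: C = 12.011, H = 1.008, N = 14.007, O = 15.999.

107.11

Molecular formula: C6H5NO.
M = 6×12.011 + 5×1.008 + 1×14.007 + 1×15.999 = 107.11 g/mol.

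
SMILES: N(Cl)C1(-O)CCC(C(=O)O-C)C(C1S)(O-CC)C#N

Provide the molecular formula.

C11H17ClN2O4S

Heavy atoms from the SMILES: 11 C, 1 Cl, 2 N, 4 O, 1 S.
Implicit hydrogens by atom environment:
  4 × C: no H
  3 × C: 2 H each → 6
  3 × O: no H
  2 × C: 3 H each → 6
  2 × C: 1 H each → 2
  1 × Cl: no H
  1 × N: 1 H
  1 × N: no H
  1 × O: 1 H
  1 × S: 1 H
  Total hydrogens = 17.
Molecular formula: C11H17ClN2O4S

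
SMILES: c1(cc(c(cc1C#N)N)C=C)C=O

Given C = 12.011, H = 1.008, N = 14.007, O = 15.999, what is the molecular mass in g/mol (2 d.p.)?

172.19

Molecular formula: C10H8N2O.
M = 10×12.011 + 8×1.008 + 2×14.007 + 1×15.999 = 172.19 g/mol.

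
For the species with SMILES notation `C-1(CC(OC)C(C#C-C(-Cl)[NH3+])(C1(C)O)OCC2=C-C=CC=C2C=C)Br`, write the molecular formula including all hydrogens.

Heavy atoms from the SMILES: 1 Br, 19 C, 1 Cl, 1 N, 3 O.
Implicit hydrogens by atom environment:
  4 × C: 1 H each → 4
  4 × C (aromatic): 1 H each → 4
  4 × C: no H
  3 × C: 2 H each → 6
  2 × C: 3 H each → 6
  2 × C (aromatic): no H
  2 × O: no H
  1 × Br: no H
  1 × Cl: no H
  1 × N (charge +1): 3 H
  1 × O: 1 H
  Total hydrogens = 24.
Net charge +1.
Molecular formula: C19H24BrClNO3+

C19H24BrClNO3+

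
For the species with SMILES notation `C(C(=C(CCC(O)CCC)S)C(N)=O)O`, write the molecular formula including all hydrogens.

C10H19NO3S

Heavy atoms from the SMILES: 10 C, 1 N, 3 O, 1 S.
Implicit hydrogens by atom environment:
  5 × C: 2 H each → 10
  3 × C: no H
  2 × O: 1 H each → 2
  1 × C: 3 H
  1 × C: 1 H
  1 × N: 2 H
  1 × O: no H
  1 × S: 1 H
  Total hydrogens = 19.
Molecular formula: C10H19NO3S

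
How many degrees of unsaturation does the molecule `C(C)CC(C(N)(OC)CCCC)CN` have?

Molecular formula from the SMILES: C11H26N2O.
DoU = (2C + 2 + N − H − X)/2 = (2·11 + 2 + 2 − 26 − 0)/2 = 0/2 = 0.
(Structurally: 0 ring(s) + 0 π bond(s) = 0.)

0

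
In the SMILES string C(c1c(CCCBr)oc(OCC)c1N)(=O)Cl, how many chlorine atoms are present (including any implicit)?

The symbol for chlorine appears 1 time in the SMILES.

1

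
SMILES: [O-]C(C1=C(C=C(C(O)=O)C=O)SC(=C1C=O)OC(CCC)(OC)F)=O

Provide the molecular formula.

C15H14FO8S-

Heavy atoms from the SMILES: 15 C, 1 F, 8 O, 1 S.
Implicit hydrogens by atom environment:
  6 × O: no H
  4 × C (aromatic): no H
  4 × C: no H
  3 × C: 1 H each → 3
  2 × C: 3 H each → 6
  2 × C: 2 H each → 4
  1 × F: no H
  1 × O: 1 H
  1 × O (charge -1): no H
  1 × S (aromatic): no H
  Total hydrogens = 14.
Net charge -1.
Molecular formula: C15H14FO8S-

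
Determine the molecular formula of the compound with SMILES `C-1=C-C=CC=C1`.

C6H6

Heavy atoms from the SMILES: 6 C.
Implicit hydrogens by atom environment:
  6 × C (aromatic): 1 H each → 6
  Total hydrogens = 6.
Molecular formula: C6H6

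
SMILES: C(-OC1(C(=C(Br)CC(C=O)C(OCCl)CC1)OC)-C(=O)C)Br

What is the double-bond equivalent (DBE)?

Molecular formula from the SMILES: C14H19Br2ClO5.
DoU = (2C + 2 + N − H − X)/2 = (2·14 + 2 + 0 − 19 − 3)/2 = 8/2 = 4.
(Structurally: 1 ring(s) + 3 π bond(s) = 4.)

4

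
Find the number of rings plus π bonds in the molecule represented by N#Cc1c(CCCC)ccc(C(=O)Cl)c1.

Molecular formula from the SMILES: C12H12ClNO.
DoU = (2C + 2 + N − H − X)/2 = (2·12 + 2 + 1 − 12 − 1)/2 = 14/2 = 7.
(Structurally: 1 ring(s) + 6 π bond(s) = 7.)

7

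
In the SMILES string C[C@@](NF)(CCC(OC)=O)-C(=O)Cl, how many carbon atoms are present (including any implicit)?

7

The symbol for carbon appears 7 times in the SMILES. (Cl is a single chlorine, not C + l.)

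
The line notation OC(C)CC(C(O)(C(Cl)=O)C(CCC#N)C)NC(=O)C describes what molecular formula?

C13H21ClN2O4

Heavy atoms from the SMILES: 13 C, 1 Cl, 2 N, 4 O.
Implicit hydrogens by atom environment:
  4 × C: no H
  3 × C: 3 H each → 9
  3 × C: 2 H each → 6
  3 × C: 1 H each → 3
  2 × O: 1 H each → 2
  2 × O: no H
  1 × Cl: no H
  1 × N: 1 H
  1 × N: no H
  Total hydrogens = 21.
Molecular formula: C13H21ClN2O4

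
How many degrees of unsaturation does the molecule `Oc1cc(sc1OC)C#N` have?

5

Molecular formula from the SMILES: C6H5NO2S.
DoU = (2C + 2 + N − H − X)/2 = (2·6 + 2 + 1 − 5 − 0)/2 = 10/2 = 5.
(Structurally: 1 ring(s) + 4 π bond(s) = 5.)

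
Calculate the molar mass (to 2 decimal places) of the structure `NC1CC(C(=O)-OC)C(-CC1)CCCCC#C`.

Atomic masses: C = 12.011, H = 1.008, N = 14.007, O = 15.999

Molecular formula: C14H23NO2.
M = 14×12.011 + 23×1.008 + 1×14.007 + 2×15.999 = 237.34 g/mol.

237.34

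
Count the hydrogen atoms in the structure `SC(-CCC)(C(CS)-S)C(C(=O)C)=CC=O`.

Hydrogens are implicit in SMILES; fill each atom to its normal valence:
  3 × C: 2 H each → 6
  3 × C: 1 H each → 3
  3 × C: no H
  3 × S: 1 H each → 3
  2 × C: 3 H each → 6
  2 × O: no H
  Total hydrogens = 18.

18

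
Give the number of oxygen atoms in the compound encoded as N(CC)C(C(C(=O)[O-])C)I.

2

The symbol for oxygen appears 2 times in the SMILES.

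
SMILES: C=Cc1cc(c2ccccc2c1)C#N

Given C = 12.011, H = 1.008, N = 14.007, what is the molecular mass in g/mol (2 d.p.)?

179.22

Molecular formula: C13H9N.
M = 13×12.011 + 9×1.008 + 1×14.007 = 179.22 g/mol.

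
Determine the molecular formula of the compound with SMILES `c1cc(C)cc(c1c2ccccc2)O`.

Heavy atoms from the SMILES: 13 C, 1 O.
Implicit hydrogens by atom environment:
  8 × C (aromatic): 1 H each → 8
  4 × C (aromatic): no H
  1 × C: 3 H
  1 × O: 1 H
  Total hydrogens = 12.
Molecular formula: C13H12O

C13H12O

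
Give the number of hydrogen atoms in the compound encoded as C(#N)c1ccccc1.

5

Hydrogens are implicit in SMILES; fill each atom to its normal valence:
  5 × C (aromatic): 1 H each → 5
  1 × C (aromatic): no H
  1 × C: no H
  1 × N: no H
  Total hydrogens = 5.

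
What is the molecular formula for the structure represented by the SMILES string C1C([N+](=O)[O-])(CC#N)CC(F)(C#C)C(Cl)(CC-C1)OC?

Heavy atoms from the SMILES: 13 C, 1 Cl, 1 F, 2 N, 3 O.
Implicit hydrogens by atom environment:
  6 × C: 2 H each → 12
  5 × C: no H
  2 × O: no H
  1 × C: 3 H
  1 × C: 1 H
  1 × Cl: no H
  1 × F: no H
  1 × N (charge +1): no H
  1 × N: no H
  1 × O (charge -1): no H
  Total hydrogens = 16.
Molecular formula: C13H16ClFN2O3

C13H16ClFN2O3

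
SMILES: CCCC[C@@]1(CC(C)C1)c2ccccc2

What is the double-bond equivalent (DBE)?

Molecular formula from the SMILES: C15H22.
DoU = (2C + 2 + N − H − X)/2 = (2·15 + 2 + 0 − 22 − 0)/2 = 10/2 = 5.
(Structurally: 2 ring(s) + 3 π bond(s) = 5.)

5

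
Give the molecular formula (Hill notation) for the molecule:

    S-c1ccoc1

C4H4OS

Heavy atoms from the SMILES: 4 C, 1 O, 1 S.
Implicit hydrogens by atom environment:
  3 × C (aromatic): 1 H each → 3
  1 × C (aromatic): no H
  1 × O (aromatic): no H
  1 × S: 1 H
  Total hydrogens = 4.
Molecular formula: C4H4OS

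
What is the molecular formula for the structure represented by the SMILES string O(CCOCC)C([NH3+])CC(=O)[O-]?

C7H15NO4

Heavy atoms from the SMILES: 7 C, 1 N, 4 O.
Implicit hydrogens by atom environment:
  4 × C: 2 H each → 8
  3 × O: no H
  1 × C: 3 H
  1 × C: 1 H
  1 × C: no H
  1 × N (charge +1): 3 H
  1 × O (charge -1): no H
  Total hydrogens = 15.
Molecular formula: C7H15NO4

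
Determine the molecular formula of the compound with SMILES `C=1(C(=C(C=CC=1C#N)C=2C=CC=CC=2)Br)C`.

Heavy atoms from the SMILES: 1 Br, 14 C, 1 N.
Implicit hydrogens by atom environment:
  7 × C (aromatic): 1 H each → 7
  5 × C (aromatic): no H
  1 × Br: no H
  1 × C: 3 H
  1 × C: no H
  1 × N: no H
  Total hydrogens = 10.
Molecular formula: C14H10BrN

C14H10BrN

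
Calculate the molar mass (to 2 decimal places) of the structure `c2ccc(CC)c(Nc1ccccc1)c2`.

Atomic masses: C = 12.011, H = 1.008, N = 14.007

197.28

Molecular formula: C14H15N.
M = 14×12.011 + 15×1.008 + 1×14.007 = 197.28 g/mol.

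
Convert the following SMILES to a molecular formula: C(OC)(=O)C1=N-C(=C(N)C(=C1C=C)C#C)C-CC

Heavy atoms from the SMILES: 14 C, 2 N, 2 O.
Implicit hydrogens by atom environment:
  5 × C (aromatic): no H
  3 × C: 2 H each → 6
  2 × C: 3 H each → 6
  2 × C: 1 H each → 2
  2 × C: no H
  2 × O: no H
  1 × N: 2 H
  1 × N (aromatic): no H
  Total hydrogens = 16.
Molecular formula: C14H16N2O2

C14H16N2O2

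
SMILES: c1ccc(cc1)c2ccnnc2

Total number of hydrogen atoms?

8

Hydrogens are implicit in SMILES; fill each atom to its normal valence:
  8 × C (aromatic): 1 H each → 8
  2 × C (aromatic): no H
  2 × N (aromatic): no H
  Total hydrogens = 8.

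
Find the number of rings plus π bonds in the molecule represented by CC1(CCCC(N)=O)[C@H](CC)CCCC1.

2

Molecular formula from the SMILES: C13H25NO.
DoU = (2C + 2 + N − H − X)/2 = (2·13 + 2 + 1 − 25 − 0)/2 = 4/2 = 2.
(Structurally: 1 ring(s) + 1 π bond(s) = 2.)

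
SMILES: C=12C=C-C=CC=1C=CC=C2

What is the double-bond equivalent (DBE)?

7

Molecular formula from the SMILES: C10H8.
DoU = (2C + 2 + N − H − X)/2 = (2·10 + 2 + 0 − 8 − 0)/2 = 14/2 = 7.
(Structurally: 2 ring(s) + 5 π bond(s) = 7.)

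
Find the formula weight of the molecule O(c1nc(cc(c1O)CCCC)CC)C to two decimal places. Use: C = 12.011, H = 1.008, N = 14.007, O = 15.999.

Molecular formula: C12H19NO2.
M = 12×12.011 + 19×1.008 + 1×14.007 + 2×15.999 = 209.29 g/mol.

209.29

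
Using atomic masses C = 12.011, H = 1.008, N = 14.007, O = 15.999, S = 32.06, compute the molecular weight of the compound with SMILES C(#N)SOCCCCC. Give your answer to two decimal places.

Molecular formula: C6H11NOS.
M = 6×12.011 + 11×1.008 + 1×14.007 + 1×15.999 + 1×32.06 = 145.22 g/mol.

145.22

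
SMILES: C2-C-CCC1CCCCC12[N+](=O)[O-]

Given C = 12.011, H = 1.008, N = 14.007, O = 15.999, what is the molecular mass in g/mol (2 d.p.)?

Molecular formula: C10H17NO2.
M = 10×12.011 + 17×1.008 + 1×14.007 + 2×15.999 = 183.25 g/mol.

183.25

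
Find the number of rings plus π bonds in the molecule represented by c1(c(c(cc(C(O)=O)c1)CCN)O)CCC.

5

Molecular formula from the SMILES: C12H17NO3.
DoU = (2C + 2 + N − H − X)/2 = (2·12 + 2 + 1 − 17 − 0)/2 = 10/2 = 5.
(Structurally: 1 ring(s) + 4 π bond(s) = 5.)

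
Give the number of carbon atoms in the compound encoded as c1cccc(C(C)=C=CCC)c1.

The symbol for carbon appears 12 times in the SMILES. Lowercase c denotes aromatic carbon and counts toward C.

12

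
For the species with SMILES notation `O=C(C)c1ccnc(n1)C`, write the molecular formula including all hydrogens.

Heavy atoms from the SMILES: 7 C, 2 N, 1 O.
Implicit hydrogens by atom environment:
  2 × C: 3 H each → 6
  2 × C (aromatic): 1 H each → 2
  2 × C (aromatic): no H
  2 × N (aromatic): no H
  1 × C: no H
  1 × O: no H
  Total hydrogens = 8.
Molecular formula: C7H8N2O

C7H8N2O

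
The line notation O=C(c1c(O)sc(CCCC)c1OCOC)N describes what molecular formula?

C11H17NO4S

Heavy atoms from the SMILES: 11 C, 1 N, 4 O, 1 S.
Implicit hydrogens by atom environment:
  4 × C: 2 H each → 8
  4 × C (aromatic): no H
  3 × O: no H
  2 × C: 3 H each → 6
  1 × C: no H
  1 × N: 2 H
  1 × O: 1 H
  1 × S (aromatic): no H
  Total hydrogens = 17.
Molecular formula: C11H17NO4S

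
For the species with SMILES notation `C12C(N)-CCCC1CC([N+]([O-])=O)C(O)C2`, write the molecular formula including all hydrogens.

C10H18N2O3

Heavy atoms from the SMILES: 10 C, 2 N, 3 O.
Implicit hydrogens by atom environment:
  5 × C: 2 H each → 10
  5 × C: 1 H each → 5
  1 × N: 2 H
  1 × N (charge +1): no H
  1 × O: 1 H
  1 × O: no H
  1 × O (charge -1): no H
  Total hydrogens = 18.
Molecular formula: C10H18N2O3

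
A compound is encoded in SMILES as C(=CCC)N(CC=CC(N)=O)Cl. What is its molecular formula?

C8H13ClN2O

Heavy atoms from the SMILES: 8 C, 1 Cl, 2 N, 1 O.
Implicit hydrogens by atom environment:
  4 × C: 1 H each → 4
  2 × C: 2 H each → 4
  1 × C: 3 H
  1 × C: no H
  1 × Cl: no H
  1 × N: 2 H
  1 × N: no H
  1 × O: no H
  Total hydrogens = 13.
Molecular formula: C8H13ClN2O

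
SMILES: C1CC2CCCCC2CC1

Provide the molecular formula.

Heavy atoms from the SMILES: 10 C.
Implicit hydrogens by atom environment:
  8 × C: 2 H each → 16
  2 × C: 1 H each → 2
  Total hydrogens = 18.
Molecular formula: C10H18

C10H18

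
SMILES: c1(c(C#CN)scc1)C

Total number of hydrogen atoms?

7

Hydrogens are implicit in SMILES; fill each atom to its normal valence:
  2 × C (aromatic): 1 H each → 2
  2 × C (aromatic): no H
  2 × C: no H
  1 × C: 3 H
  1 × N: 2 H
  1 × S (aromatic): no H
  Total hydrogens = 7.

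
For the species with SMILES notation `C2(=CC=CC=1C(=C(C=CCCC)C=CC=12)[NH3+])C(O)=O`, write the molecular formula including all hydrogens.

C16H18NO2+

Heavy atoms from the SMILES: 16 C, 1 N, 2 O.
Implicit hydrogens by atom environment:
  5 × C (aromatic): 1 H each → 5
  5 × C (aromatic): no H
  2 × C: 2 H each → 4
  2 × C: 1 H each → 2
  1 × C: 3 H
  1 × C: no H
  1 × N (charge +1): 3 H
  1 × O: 1 H
  1 × O: no H
  Total hydrogens = 18.
Net charge +1.
Molecular formula: C16H18NO2+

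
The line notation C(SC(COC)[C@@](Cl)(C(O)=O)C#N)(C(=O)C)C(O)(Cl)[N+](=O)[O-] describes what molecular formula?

C10H12Cl2N2O7S

Heavy atoms from the SMILES: 10 C, 2 Cl, 2 N, 7 O, 1 S.
Implicit hydrogens by atom environment:
  5 × C: no H
  4 × O: no H
  2 × C: 3 H each → 6
  2 × C: 1 H each → 2
  2 × Cl: no H
  2 × O: 1 H each → 2
  1 × C: 2 H
  1 × N (charge +1): no H
  1 × N: no H
  1 × O (charge -1): no H
  1 × S: no H
  Total hydrogens = 12.
Molecular formula: C10H12Cl2N2O7S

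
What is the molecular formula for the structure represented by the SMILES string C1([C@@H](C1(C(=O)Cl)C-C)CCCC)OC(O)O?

Heavy atoms from the SMILES: 11 C, 1 Cl, 4 O.
Implicit hydrogens by atom environment:
  4 × C: 2 H each → 8
  3 × C: 1 H each → 3
  2 × C: 3 H each → 6
  2 × C: no H
  2 × O: 1 H each → 2
  2 × O: no H
  1 × Cl: no H
  Total hydrogens = 19.
Molecular formula: C11H19ClO4

C11H19ClO4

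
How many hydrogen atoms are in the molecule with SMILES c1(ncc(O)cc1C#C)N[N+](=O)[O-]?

Hydrogens are implicit in SMILES; fill each atom to its normal valence:
  3 × C (aromatic): no H
  2 × C (aromatic): 1 H each → 2
  1 × C: 1 H
  1 × C: no H
  1 × N: 1 H
  1 × N (aromatic): no H
  1 × N (charge +1): no H
  1 × O: 1 H
  1 × O: no H
  1 × O (charge -1): no H
  Total hydrogens = 5.

5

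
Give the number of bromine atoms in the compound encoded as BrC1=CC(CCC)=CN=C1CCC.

1

The symbol for bromine appears 1 time in the SMILES.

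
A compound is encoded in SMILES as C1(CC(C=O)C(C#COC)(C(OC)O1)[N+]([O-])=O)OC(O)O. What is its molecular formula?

Heavy atoms from the SMILES: 11 C, 1 N, 9 O.
Implicit hydrogens by atom environment:
  6 × O: no H
  5 × C: 1 H each → 5
  3 × C: no H
  2 × C: 3 H each → 6
  2 × O: 1 H each → 2
  1 × C: 2 H
  1 × N (charge +1): no H
  1 × O (charge -1): no H
  Total hydrogens = 15.
Molecular formula: C11H15NO9

C11H15NO9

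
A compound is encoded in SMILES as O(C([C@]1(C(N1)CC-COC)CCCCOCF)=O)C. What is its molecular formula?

Heavy atoms from the SMILES: 13 C, 1 F, 1 N, 4 O.
Implicit hydrogens by atom environment:
  8 × C: 2 H each → 16
  4 × O: no H
  2 × C: 3 H each → 6
  2 × C: no H
  1 × C: 1 H
  1 × F: no H
  1 × N: 1 H
  Total hydrogens = 24.
Molecular formula: C13H24FNO4

C13H24FNO4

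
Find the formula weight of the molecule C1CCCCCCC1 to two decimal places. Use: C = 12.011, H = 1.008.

Molecular formula: C8H16.
M = 8×12.011 + 16×1.008 = 112.22 g/mol.

112.22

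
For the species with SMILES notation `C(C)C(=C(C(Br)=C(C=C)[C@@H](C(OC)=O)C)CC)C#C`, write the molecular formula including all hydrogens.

C16H21BrO2

Heavy atoms from the SMILES: 1 Br, 16 C, 2 O.
Implicit hydrogens by atom environment:
  6 × C: no H
  4 × C: 3 H each → 12
  3 × C: 2 H each → 6
  3 × C: 1 H each → 3
  2 × O: no H
  1 × Br: no H
  Total hydrogens = 21.
Molecular formula: C16H21BrO2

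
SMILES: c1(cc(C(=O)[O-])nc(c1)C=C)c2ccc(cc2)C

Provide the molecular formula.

Heavy atoms from the SMILES: 15 C, 1 N, 2 O.
Implicit hydrogens by atom environment:
  6 × C (aromatic): 1 H each → 6
  5 × C (aromatic): no H
  1 × C: 3 H
  1 × C: 2 H
  1 × C: 1 H
  1 × C: no H
  1 × N (aromatic): no H
  1 × O: no H
  1 × O (charge -1): no H
  Total hydrogens = 12.
Net charge -1.
Molecular formula: C15H12NO2-

C15H12NO2-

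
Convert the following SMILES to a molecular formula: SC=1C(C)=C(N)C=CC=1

Heavy atoms from the SMILES: 7 C, 1 N, 1 S.
Implicit hydrogens by atom environment:
  3 × C (aromatic): 1 H each → 3
  3 × C (aromatic): no H
  1 × C: 3 H
  1 × N: 2 H
  1 × S: 1 H
  Total hydrogens = 9.
Molecular formula: C7H9NS

C7H9NS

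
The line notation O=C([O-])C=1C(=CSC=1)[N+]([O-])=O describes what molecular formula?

C5H2NO4S-

Heavy atoms from the SMILES: 5 C, 1 N, 4 O, 1 S.
Implicit hydrogens by atom environment:
  2 × C (aromatic): 1 H each → 2
  2 × C (aromatic): no H
  2 × O: no H
  2 × O (charge -1): no H
  1 × C: no H
  1 × N (charge +1): no H
  1 × S (aromatic): no H
  Total hydrogens = 2.
Net charge -1.
Molecular formula: C5H2NO4S-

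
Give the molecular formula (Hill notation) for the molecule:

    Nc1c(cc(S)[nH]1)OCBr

C5H7BrN2OS

Heavy atoms from the SMILES: 1 Br, 5 C, 2 N, 1 O, 1 S.
Implicit hydrogens by atom environment:
  3 × C (aromatic): no H
  1 × Br: no H
  1 × C: 2 H
  1 × C (aromatic): 1 H
  1 × N: 2 H
  1 × N (aromatic): 1 H
  1 × O: no H
  1 × S: 1 H
  Total hydrogens = 7.
Molecular formula: C5H7BrN2OS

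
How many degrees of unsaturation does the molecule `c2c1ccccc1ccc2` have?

Molecular formula from the SMILES: C10H8.
DoU = (2C + 2 + N − H − X)/2 = (2·10 + 2 + 0 − 8 − 0)/2 = 14/2 = 7.
(Structurally: 2 ring(s) + 5 π bond(s) = 7.)

7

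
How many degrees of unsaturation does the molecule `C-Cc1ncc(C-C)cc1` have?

Molecular formula from the SMILES: C9H13N.
DoU = (2C + 2 + N − H − X)/2 = (2·9 + 2 + 1 − 13 − 0)/2 = 8/2 = 4.
(Structurally: 1 ring(s) + 3 π bond(s) = 4.)

4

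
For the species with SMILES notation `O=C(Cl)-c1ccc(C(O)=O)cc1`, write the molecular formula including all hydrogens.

C8H5ClO3

Heavy atoms from the SMILES: 8 C, 1 Cl, 3 O.
Implicit hydrogens by atom environment:
  4 × C (aromatic): 1 H each → 4
  2 × C (aromatic): no H
  2 × C: no H
  2 × O: no H
  1 × Cl: no H
  1 × O: 1 H
  Total hydrogens = 5.
Molecular formula: C8H5ClO3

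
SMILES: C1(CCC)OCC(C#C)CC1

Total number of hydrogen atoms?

16

Hydrogens are implicit in SMILES; fill each atom to its normal valence:
  5 × C: 2 H each → 10
  3 × C: 1 H each → 3
  1 × C: 3 H
  1 × C: no H
  1 × O: no H
  Total hydrogens = 16.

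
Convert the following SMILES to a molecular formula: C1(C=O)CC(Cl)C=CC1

Heavy atoms from the SMILES: 7 C, 1 Cl, 1 O.
Implicit hydrogens by atom environment:
  5 × C: 1 H each → 5
  2 × C: 2 H each → 4
  1 × Cl: no H
  1 × O: no H
  Total hydrogens = 9.
Molecular formula: C7H9ClO

C7H9ClO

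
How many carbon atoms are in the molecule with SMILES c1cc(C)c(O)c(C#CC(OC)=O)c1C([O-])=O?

The symbol for carbon appears 12 times in the SMILES. Lowercase c denotes aromatic carbon and counts toward C.

12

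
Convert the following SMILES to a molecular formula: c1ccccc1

C6H6

Heavy atoms from the SMILES: 6 C.
Implicit hydrogens by atom environment:
  6 × C (aromatic): 1 H each → 6
  Total hydrogens = 6.
Molecular formula: C6H6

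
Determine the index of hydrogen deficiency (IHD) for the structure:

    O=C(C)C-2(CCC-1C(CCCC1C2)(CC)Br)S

Molecular formula from the SMILES: C14H23BrOS.
DoU = (2C + 2 + N − H − X)/2 = (2·14 + 2 + 0 − 23 − 1)/2 = 6/2 = 3.
(Structurally: 2 ring(s) + 1 π bond(s) = 3.)

3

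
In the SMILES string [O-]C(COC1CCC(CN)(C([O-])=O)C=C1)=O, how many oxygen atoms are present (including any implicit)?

The symbol for oxygen appears 5 times in the SMILES.

5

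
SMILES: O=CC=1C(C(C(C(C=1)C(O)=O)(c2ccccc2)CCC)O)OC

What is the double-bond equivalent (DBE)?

8

Molecular formula from the SMILES: C18H22O5.
DoU = (2C + 2 + N − H − X)/2 = (2·18 + 2 + 0 − 22 − 0)/2 = 16/2 = 8.
(Structurally: 2 ring(s) + 6 π bond(s) = 8.)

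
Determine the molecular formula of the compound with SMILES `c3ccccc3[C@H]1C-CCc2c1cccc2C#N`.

C17H15N

Heavy atoms from the SMILES: 17 C, 1 N.
Implicit hydrogens by atom environment:
  8 × C (aromatic): 1 H each → 8
  4 × C (aromatic): no H
  3 × C: 2 H each → 6
  1 × C: 1 H
  1 × C: no H
  1 × N: no H
  Total hydrogens = 15.
Molecular formula: C17H15N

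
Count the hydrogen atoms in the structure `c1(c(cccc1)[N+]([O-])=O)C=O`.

Hydrogens are implicit in SMILES; fill each atom to its normal valence:
  4 × C (aromatic): 1 H each → 4
  2 × C (aromatic): no H
  2 × O: no H
  1 × C: 1 H
  1 × N (charge +1): no H
  1 × O (charge -1): no H
  Total hydrogens = 5.

5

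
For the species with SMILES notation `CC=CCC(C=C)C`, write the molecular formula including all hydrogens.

Heavy atoms from the SMILES: 8 C.
Implicit hydrogens by atom environment:
  4 × C: 1 H each → 4
  2 × C: 3 H each → 6
  2 × C: 2 H each → 4
  Total hydrogens = 14.
Molecular formula: C8H14

C8H14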